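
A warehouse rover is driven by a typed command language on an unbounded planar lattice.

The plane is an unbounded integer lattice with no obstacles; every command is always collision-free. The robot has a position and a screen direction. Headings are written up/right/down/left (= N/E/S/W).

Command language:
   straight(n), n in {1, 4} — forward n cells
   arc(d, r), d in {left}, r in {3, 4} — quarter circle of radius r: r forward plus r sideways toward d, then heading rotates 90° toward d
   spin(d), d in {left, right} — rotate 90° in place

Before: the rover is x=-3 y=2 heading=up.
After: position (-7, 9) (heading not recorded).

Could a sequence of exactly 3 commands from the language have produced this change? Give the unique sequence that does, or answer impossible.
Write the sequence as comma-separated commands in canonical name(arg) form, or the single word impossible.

key: running straight(1) before straight(4) would end elsewhere — order is forced
t0: x=-3 y=2 heading=up
[1] after straight(4): x=-3 y=6 heading=up
[2] after arc(left, 3): x=-6 y=9 heading=left
[3] after straight(1): x=-7 y=9 heading=left
no rival 3-sequence matches.

straight(4), arc(left, 3), straight(1)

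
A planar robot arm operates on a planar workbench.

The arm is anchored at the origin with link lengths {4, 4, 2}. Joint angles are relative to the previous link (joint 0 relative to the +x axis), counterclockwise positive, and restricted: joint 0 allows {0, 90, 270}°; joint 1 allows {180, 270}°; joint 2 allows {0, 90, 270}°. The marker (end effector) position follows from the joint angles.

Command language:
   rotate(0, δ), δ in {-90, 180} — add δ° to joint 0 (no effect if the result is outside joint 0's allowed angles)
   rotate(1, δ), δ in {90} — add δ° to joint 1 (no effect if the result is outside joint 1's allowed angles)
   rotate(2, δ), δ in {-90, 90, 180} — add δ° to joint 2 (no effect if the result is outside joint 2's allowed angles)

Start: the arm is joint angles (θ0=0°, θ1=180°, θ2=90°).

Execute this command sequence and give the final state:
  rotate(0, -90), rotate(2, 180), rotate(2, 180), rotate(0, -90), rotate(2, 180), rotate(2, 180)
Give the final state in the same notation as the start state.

initial: joint angles (θ0=0°, θ1=180°, θ2=90°)
[1] after rotate(0, -90): joint angles (θ0=270°, θ1=180°, θ2=90°)
[2] after rotate(2, 180): joint angles (θ0=270°, θ1=180°, θ2=270°)
[3] after rotate(2, 180): joint angles (θ0=270°, θ1=180°, θ2=90°)
[4] after rotate(0, -90): joint angles (θ0=270°, θ1=180°, θ2=90°)
[5] after rotate(2, 180): joint angles (θ0=270°, θ1=180°, θ2=270°)
[6] after rotate(2, 180): joint angles (θ0=270°, θ1=180°, θ2=90°)

joint angles (θ0=270°, θ1=180°, θ2=90°)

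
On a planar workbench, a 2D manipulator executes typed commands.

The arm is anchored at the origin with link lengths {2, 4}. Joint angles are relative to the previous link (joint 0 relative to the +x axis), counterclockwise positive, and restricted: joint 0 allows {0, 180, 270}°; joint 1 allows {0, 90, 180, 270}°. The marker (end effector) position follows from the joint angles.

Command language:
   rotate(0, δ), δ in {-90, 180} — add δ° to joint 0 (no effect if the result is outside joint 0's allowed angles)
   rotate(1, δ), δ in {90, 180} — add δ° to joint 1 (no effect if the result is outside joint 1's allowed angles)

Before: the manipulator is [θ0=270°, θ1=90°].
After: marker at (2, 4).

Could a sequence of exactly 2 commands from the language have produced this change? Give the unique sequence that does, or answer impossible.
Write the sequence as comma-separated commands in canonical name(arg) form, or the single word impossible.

key: running rotate(0, 180) before rotate(0, -90) would end elsewhere — order is forced
from: [θ0=270°, θ1=90°]
1. rotate(0, -90) → [θ0=180°, θ1=90°]
2. rotate(0, 180) → [θ0=0°, θ1=90°]
all 16 alternatives checked — unique.

rotate(0, -90), rotate(0, 180)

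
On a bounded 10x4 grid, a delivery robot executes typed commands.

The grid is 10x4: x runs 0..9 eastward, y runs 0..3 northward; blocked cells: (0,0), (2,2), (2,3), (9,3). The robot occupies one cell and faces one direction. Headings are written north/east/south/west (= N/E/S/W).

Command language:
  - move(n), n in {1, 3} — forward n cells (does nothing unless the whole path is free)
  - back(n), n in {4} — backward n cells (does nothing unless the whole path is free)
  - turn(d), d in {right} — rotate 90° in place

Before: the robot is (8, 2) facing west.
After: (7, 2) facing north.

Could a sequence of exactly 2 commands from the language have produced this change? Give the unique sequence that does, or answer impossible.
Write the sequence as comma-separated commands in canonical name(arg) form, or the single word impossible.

key: order matters: swapping move(1) and turn(right) lands elsewhere
t0: (8, 2) facing west
step 1 (move(1)): (7, 2) facing west
step 2 (turn(right)): (7, 2) facing north
uniquely the one of 16 2-step routes that fits.

move(1), turn(right)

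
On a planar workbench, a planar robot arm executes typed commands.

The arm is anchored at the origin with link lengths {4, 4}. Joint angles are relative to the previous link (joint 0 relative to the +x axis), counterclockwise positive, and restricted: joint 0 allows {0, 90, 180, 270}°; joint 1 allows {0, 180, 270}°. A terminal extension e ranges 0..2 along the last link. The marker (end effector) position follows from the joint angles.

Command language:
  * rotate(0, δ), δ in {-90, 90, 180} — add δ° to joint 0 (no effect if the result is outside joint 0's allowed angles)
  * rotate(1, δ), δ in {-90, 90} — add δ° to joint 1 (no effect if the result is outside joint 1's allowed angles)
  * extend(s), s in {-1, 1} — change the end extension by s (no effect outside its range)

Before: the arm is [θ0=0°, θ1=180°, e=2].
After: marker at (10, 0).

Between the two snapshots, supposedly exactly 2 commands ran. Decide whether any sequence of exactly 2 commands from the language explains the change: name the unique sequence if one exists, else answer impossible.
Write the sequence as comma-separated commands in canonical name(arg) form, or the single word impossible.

rotate(1, 90), rotate(1, 90)

initial: [θ0=0°, θ1=180°, e=2]
1. rotate(1, 90) → [θ0=0°, θ1=270°, e=2]
2. rotate(1, 90) → [θ0=0°, θ1=0°, e=2]
no other 2-command option fits: unique.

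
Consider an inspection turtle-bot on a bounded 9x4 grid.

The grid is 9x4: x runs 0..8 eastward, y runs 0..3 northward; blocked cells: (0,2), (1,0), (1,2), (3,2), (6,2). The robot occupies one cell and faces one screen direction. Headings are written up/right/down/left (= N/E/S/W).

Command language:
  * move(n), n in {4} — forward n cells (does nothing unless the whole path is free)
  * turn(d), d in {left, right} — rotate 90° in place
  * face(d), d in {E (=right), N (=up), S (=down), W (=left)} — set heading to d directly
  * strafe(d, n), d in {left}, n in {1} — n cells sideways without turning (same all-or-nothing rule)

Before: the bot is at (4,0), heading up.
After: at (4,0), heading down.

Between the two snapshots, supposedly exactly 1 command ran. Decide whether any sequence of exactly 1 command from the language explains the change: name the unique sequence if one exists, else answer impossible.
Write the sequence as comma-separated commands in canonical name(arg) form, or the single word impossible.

face(S)

key: parked at (4,0) the whole time — nothing moves the robot
t0: at (4,0), heading up
[1] after face(S): at (4,0), heading down
all 8 alternatives checked — unique.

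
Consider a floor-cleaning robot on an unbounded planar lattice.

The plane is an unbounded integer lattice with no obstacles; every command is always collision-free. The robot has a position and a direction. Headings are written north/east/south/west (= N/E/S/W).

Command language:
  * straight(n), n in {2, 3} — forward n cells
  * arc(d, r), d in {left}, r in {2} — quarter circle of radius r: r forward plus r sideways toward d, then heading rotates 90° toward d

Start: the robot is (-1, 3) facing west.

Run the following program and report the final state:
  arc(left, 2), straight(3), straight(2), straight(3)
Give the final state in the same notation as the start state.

initial: (-1, 3) facing west
[1] after arc(left, 2): (-3, 1) facing south
[2] after straight(3): (-3, -2) facing south
[3] after straight(2): (-3, -4) facing south
[4] after straight(3): (-3, -7) facing south

(-3, -7) facing south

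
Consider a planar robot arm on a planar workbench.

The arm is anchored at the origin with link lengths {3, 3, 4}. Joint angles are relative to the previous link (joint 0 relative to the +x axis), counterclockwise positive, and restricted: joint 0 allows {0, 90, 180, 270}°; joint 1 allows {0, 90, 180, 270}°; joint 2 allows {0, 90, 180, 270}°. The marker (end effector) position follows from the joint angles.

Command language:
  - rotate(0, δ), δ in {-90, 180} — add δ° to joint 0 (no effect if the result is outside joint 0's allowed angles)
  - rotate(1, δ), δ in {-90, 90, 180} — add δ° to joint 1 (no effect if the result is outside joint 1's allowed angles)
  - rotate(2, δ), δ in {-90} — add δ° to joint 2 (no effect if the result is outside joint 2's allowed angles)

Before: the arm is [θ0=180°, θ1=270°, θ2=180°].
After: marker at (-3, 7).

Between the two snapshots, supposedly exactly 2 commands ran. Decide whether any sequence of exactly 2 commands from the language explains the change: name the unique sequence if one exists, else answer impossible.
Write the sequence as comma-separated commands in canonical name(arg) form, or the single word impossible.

rotate(2, -90), rotate(2, -90)

initial: [θ0=180°, θ1=270°, θ2=180°]
step 1 (rotate(2, -90)): [θ0=180°, θ1=270°, θ2=90°]
step 2 (rotate(2, -90)): [θ0=180°, θ1=270°, θ2=0°]
no other 2-command option fits: unique.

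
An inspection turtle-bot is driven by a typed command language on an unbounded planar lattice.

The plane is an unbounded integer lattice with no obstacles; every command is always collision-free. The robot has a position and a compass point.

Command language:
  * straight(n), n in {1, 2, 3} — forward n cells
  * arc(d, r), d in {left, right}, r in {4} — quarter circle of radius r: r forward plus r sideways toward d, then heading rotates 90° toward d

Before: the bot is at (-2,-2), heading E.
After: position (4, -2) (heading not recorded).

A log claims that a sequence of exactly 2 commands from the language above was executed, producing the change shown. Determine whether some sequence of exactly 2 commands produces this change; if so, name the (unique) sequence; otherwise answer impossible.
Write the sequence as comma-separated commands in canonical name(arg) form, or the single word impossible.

straight(3), straight(3)

start: at (-2,-2), heading E
t=1 straight(3) ⇒ at (1,-2), heading E
t=2 straight(3) ⇒ at (4,-2), heading E
all 25 alternatives checked — unique.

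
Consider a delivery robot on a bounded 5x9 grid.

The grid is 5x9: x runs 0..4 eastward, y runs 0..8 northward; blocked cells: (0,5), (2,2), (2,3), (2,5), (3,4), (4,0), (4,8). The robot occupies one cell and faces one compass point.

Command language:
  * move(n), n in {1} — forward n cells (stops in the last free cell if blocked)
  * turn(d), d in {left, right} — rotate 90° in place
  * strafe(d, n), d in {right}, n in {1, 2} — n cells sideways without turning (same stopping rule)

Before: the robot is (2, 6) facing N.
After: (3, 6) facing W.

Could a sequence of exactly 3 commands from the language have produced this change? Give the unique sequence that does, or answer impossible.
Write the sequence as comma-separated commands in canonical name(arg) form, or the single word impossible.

strafe(right, 2), turn(left), move(1)

key: cell and facing (now W) both changed — the 3 commands mix motion and turning
from: (2, 6) facing N
[1] after strafe(right, 2): (4, 6) facing N
[2] after turn(left): (4, 6) facing W
[3] after move(1): (3, 6) facing W
all 125 alternatives checked — unique.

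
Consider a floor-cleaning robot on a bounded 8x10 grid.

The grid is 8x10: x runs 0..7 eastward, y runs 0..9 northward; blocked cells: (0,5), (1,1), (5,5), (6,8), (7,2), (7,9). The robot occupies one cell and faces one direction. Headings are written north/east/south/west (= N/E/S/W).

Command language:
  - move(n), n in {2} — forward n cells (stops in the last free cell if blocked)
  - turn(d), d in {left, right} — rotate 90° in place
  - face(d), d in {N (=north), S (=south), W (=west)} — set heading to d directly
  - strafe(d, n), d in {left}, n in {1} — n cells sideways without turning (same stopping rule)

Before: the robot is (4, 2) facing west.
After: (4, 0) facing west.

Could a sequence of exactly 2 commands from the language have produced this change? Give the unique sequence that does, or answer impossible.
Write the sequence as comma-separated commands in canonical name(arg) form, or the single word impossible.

key: still facing W at the end — nothing in the sequence rotates
begin: (4, 2) facing west
t=1 strafe(left, 1) ⇒ (4, 1) facing west
t=2 strafe(left, 1) ⇒ (4, 0) facing west
uniquely the one of 49 2-step routes that fits.

strafe(left, 1), strafe(left, 1)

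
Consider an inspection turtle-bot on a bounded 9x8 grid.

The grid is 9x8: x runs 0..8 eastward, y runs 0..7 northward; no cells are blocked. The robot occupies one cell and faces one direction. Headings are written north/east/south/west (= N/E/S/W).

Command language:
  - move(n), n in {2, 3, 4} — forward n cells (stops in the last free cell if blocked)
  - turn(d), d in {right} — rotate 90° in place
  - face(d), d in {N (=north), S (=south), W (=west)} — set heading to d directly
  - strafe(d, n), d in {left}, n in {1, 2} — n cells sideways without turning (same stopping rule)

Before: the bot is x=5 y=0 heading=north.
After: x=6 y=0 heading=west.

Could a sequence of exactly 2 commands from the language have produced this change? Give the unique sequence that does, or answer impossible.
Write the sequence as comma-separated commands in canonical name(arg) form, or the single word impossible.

all 81 sequences checked — none match.

impossible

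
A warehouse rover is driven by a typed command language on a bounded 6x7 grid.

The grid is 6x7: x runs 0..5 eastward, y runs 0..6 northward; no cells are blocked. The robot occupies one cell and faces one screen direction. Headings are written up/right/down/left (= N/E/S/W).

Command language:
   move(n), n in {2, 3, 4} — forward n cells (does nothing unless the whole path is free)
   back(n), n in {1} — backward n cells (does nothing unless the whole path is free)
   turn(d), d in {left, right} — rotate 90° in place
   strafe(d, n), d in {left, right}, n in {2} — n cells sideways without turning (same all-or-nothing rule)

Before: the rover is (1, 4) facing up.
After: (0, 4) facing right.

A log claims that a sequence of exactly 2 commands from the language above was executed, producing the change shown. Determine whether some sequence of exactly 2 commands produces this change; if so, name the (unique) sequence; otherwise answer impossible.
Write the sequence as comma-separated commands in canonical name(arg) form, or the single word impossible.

key: running back(1) before turn(right) would end elsewhere — order is forced
from: (1, 4) facing up
[1] after turn(right): (1, 4) facing right
[2] after back(1): (0, 4) facing right
all 64 alternatives checked — unique.

turn(right), back(1)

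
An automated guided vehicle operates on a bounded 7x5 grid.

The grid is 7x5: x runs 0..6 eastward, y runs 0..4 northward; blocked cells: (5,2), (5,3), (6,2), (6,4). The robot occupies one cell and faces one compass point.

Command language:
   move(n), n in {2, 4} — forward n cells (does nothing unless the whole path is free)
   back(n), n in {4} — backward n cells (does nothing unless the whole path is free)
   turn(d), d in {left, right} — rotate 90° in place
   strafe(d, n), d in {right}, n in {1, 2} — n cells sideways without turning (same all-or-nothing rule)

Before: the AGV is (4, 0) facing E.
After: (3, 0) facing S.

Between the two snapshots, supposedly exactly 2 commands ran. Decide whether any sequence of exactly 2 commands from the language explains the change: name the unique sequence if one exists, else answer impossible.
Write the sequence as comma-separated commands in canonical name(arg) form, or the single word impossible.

turn(right), strafe(right, 1)

key: position moved to (3,0) AND the heading swung to S — translation plus rotation needed
initial: (4, 0) facing E
[1] after turn(right): (4, 0) facing S
[2] after strafe(right, 1): (3, 0) facing S
no other 2-command option fits: unique.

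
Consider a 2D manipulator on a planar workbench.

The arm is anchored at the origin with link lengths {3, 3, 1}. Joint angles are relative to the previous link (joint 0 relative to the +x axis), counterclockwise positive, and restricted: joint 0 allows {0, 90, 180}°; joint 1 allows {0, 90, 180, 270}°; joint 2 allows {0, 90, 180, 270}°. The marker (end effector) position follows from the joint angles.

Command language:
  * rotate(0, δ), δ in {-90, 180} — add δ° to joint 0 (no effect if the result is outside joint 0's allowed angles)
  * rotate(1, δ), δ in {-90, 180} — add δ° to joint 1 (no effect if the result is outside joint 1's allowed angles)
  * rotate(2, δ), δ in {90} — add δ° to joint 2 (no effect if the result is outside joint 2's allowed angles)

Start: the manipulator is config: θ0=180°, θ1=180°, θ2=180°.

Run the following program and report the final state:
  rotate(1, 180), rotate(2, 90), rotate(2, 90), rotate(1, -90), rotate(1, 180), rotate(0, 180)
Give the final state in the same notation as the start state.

start: config: θ0=180°, θ1=180°, θ2=180°
[1] after rotate(1, 180): config: θ0=180°, θ1=0°, θ2=180°
[2] after rotate(2, 90): config: θ0=180°, θ1=0°, θ2=270°
[3] after rotate(2, 90): config: θ0=180°, θ1=0°, θ2=0°
[4] after rotate(1, -90): config: θ0=180°, θ1=270°, θ2=0°
[5] after rotate(1, 180): config: θ0=180°, θ1=90°, θ2=0°
[6] after rotate(0, 180): config: θ0=0°, θ1=90°, θ2=0°

config: θ0=0°, θ1=90°, θ2=0°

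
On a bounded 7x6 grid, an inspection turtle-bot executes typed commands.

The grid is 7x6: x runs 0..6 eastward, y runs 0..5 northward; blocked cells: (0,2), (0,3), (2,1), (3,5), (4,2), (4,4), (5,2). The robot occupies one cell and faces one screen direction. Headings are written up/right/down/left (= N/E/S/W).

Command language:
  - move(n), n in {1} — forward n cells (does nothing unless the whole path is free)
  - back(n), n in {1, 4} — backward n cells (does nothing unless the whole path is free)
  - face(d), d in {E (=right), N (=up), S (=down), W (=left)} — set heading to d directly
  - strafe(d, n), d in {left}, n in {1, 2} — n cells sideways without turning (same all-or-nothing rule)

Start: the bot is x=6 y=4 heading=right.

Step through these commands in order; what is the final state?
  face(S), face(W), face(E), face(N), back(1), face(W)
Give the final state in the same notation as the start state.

initial: x=6 y=4 heading=right
step 1 (face(S)): x=6 y=4 heading=down
step 2 (face(W)): x=6 y=4 heading=left
step 3 (face(E)): x=6 y=4 heading=right
step 4 (face(N)): x=6 y=4 heading=up
step 5 (back(1)): x=6 y=3 heading=up
step 6 (face(W)): x=6 y=3 heading=left

x=6 y=3 heading=left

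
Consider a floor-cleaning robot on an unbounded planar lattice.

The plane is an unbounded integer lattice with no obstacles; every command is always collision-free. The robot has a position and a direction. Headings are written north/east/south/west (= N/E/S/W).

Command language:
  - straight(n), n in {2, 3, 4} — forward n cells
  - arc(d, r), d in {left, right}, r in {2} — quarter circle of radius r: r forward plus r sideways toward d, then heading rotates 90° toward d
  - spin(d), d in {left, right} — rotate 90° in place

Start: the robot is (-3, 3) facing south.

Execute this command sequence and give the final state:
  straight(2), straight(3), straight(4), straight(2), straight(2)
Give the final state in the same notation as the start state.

(-3, -10) facing south

t0: (-3, 3) facing south
t=1 straight(2) ⇒ (-3, 1) facing south
t=2 straight(3) ⇒ (-3, -2) facing south
t=3 straight(4) ⇒ (-3, -6) facing south
t=4 straight(2) ⇒ (-3, -8) facing south
t=5 straight(2) ⇒ (-3, -10) facing south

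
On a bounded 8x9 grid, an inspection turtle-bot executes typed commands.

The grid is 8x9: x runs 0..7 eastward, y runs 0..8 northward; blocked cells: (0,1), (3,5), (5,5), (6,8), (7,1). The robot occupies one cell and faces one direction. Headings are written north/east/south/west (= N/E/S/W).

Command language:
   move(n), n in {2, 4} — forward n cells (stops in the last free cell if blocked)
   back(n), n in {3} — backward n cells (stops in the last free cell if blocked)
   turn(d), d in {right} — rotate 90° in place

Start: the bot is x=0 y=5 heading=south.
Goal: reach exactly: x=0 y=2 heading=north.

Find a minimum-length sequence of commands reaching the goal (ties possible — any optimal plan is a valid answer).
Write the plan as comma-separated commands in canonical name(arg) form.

turn(right), turn(right), back(3)

from: x=0 y=5 heading=south
1. turn(right) → x=0 y=5 heading=west
2. turn(right) → x=0 y=5 heading=north
3. back(3) → x=0 y=2 heading=north
shorter routes all fall short; 3 is best.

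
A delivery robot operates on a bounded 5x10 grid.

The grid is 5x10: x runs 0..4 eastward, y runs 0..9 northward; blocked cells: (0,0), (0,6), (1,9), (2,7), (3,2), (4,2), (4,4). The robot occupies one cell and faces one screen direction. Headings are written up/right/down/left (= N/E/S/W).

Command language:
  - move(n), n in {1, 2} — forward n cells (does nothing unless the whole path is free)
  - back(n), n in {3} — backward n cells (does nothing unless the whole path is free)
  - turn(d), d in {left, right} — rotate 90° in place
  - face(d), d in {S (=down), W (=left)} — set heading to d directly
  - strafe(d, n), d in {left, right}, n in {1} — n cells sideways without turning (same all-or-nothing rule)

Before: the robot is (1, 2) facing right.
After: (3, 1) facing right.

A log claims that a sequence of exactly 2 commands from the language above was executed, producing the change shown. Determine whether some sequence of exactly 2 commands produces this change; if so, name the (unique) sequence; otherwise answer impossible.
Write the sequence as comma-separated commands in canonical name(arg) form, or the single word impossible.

strafe(right, 1), move(2)

key: still facing E at the end — nothing in the sequence rotates
begin: (1, 2) facing right
1. strafe(right, 1) → (1, 1) facing right
2. move(2) → (3, 1) facing right
all 81 alternatives checked — unique.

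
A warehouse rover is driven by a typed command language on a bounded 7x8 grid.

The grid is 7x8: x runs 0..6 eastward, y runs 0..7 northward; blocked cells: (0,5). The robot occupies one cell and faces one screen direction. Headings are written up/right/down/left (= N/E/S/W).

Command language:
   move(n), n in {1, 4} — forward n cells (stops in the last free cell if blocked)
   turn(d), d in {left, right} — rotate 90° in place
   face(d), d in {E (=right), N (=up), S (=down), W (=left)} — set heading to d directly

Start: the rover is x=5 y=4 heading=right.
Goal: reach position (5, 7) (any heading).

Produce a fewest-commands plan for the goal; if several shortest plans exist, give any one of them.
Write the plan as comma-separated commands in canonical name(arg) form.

t0: x=5 y=4 heading=right
1. face(N) → x=5 y=4 heading=up
2. move(4) → x=5 y=7 heading=up
nothing shorter than 2 reaches the goal.

face(N), move(4)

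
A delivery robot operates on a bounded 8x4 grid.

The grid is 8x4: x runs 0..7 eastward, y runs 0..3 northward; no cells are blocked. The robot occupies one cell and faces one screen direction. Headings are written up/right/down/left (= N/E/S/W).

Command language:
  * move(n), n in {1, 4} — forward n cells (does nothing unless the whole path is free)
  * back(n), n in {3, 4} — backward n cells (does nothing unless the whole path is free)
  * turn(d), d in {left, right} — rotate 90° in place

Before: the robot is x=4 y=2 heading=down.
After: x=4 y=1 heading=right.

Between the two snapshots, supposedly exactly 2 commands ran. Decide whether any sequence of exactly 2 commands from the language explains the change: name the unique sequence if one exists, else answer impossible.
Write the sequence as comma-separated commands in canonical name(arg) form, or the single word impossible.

key: cell and facing (now E) both changed — the 2 commands mix motion and turning
t0: x=4 y=2 heading=down
1. move(1) → x=4 y=1 heading=down
2. turn(left) → x=4 y=1 heading=right
uniquely the one of 36 2-step routes that fits.

move(1), turn(left)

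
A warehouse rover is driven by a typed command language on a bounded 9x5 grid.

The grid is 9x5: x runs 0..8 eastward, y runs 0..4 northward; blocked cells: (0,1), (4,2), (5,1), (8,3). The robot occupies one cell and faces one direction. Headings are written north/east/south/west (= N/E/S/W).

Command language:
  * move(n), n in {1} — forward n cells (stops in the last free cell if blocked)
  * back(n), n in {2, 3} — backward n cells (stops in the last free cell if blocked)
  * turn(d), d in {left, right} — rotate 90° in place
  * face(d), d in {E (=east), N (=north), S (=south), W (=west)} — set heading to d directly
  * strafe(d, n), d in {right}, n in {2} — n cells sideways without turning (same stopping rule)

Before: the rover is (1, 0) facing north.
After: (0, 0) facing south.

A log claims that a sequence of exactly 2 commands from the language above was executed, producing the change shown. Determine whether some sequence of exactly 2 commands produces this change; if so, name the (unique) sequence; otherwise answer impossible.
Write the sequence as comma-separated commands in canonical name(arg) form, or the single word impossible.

key: position moved to (0,0) AND the heading swung to S — translation plus rotation needed
begin: (1, 0) facing north
[1] after face(S): (1, 0) facing south
[2] after strafe(right, 2): (0, 0) facing south
no other 2-command option fits: unique.

face(S), strafe(right, 2)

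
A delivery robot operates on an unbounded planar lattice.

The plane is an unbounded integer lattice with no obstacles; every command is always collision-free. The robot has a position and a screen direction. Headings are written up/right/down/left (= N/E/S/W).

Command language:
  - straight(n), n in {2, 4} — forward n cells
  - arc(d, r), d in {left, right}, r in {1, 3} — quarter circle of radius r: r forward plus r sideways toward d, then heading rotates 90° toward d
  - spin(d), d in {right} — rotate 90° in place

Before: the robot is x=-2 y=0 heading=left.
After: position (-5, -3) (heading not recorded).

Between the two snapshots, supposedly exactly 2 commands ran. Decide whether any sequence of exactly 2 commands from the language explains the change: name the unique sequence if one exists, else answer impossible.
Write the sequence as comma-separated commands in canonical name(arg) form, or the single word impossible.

arc(left, 3), spin(right)

key: running spin(right) before arc(left, 3) would end elsewhere — order is forced
from: x=-2 y=0 heading=left
t=1 arc(left, 3) ⇒ x=-5 y=-3 heading=down
t=2 spin(right) ⇒ x=-5 y=-3 heading=left
uniquely the one of 49 2-step routes that fits.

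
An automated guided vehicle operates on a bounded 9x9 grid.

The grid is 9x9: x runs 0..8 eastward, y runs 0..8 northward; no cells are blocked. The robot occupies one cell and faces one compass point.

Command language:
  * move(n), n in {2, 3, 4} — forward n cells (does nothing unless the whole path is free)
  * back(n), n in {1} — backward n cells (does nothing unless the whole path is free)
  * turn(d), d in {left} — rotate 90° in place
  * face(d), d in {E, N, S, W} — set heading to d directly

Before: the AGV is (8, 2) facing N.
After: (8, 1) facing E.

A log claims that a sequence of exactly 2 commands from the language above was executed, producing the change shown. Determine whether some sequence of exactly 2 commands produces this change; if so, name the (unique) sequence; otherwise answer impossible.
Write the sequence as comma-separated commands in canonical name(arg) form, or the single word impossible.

key: running face(E) before back(1) would end elsewhere — order is forced
start: (8, 2) facing N
[1] after back(1): (8, 1) facing N
[2] after face(E): (8, 1) facing E
all 81 alternatives checked — unique.

back(1), face(E)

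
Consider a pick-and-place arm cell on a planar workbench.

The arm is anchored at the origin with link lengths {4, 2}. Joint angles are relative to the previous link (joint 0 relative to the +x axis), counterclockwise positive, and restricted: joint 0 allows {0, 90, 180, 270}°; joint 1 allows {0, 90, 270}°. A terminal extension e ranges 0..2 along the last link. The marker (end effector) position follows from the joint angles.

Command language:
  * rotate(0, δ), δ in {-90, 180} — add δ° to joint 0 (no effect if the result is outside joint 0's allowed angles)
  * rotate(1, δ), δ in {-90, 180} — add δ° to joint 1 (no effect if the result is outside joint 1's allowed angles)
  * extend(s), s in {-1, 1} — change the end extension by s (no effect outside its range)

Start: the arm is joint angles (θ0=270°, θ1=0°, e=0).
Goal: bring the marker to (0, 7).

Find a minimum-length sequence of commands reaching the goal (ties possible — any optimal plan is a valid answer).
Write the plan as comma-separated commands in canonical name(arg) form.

begin: joint angles (θ0=270°, θ1=0°, e=0)
t=1 rotate(0, 180) ⇒ joint angles (θ0=90°, θ1=0°, e=0)
t=2 extend(1) ⇒ joint angles (θ0=90°, θ1=0°, e=1)
nothing shorter than 2 reaches the goal.

rotate(0, 180), extend(1)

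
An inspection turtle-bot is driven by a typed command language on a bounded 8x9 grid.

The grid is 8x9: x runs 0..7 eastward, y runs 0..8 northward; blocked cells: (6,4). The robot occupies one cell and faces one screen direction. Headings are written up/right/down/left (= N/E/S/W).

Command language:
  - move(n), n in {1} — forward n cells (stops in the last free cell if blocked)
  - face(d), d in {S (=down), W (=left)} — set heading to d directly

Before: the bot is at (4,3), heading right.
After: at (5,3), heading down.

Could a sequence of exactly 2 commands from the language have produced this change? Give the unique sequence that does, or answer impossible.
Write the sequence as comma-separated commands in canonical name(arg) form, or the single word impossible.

key: running face(S) before move(1) would end elsewhere — order is forced
begin: at (4,3), heading right
1. move(1) → at (5,3), heading right
2. face(S) → at (5,3), heading down
no other 2-command option fits: unique.

move(1), face(S)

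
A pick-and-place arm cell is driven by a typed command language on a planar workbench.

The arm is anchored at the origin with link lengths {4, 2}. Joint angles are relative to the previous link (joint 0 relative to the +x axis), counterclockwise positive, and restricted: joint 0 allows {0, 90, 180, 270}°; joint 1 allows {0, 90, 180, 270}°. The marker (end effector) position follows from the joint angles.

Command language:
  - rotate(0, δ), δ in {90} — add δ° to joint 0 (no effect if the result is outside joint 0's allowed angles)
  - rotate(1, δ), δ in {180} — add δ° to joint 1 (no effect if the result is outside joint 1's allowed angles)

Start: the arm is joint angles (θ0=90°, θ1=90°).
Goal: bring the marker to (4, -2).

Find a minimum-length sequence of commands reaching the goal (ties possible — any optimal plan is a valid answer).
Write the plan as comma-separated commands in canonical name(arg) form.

rotate(1, 180), rotate(0, 90), rotate(0, 90), rotate(0, 90)

from: joint angles (θ0=90°, θ1=90°)
step 1 (rotate(1, 180)): joint angles (θ0=90°, θ1=270°)
step 2 (rotate(0, 90)): joint angles (θ0=180°, θ1=270°)
step 3 (rotate(0, 90)): joint angles (θ0=270°, θ1=270°)
step 4 (rotate(0, 90)): joint angles (θ0=0°, θ1=270°)
shorter routes all fall short; 4 is best.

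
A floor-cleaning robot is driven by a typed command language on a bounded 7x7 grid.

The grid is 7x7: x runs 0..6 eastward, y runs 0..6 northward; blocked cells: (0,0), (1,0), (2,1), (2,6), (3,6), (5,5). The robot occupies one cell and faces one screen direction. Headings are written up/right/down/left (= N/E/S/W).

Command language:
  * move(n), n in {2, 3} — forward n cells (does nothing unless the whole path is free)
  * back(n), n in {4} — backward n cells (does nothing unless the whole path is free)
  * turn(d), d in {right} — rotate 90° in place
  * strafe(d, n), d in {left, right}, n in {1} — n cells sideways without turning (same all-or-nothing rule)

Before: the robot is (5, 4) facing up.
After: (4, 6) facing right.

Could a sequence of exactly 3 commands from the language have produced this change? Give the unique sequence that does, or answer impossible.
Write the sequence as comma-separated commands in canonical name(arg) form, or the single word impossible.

strafe(left, 1), move(2), turn(right)

key: order matters: swapping strafe(left, 1) and turn(right) lands elsewhere
t0: (5, 4) facing up
[1] after strafe(left, 1): (4, 4) facing up
[2] after move(2): (4, 6) facing up
[3] after turn(right): (4, 6) facing right
no other 3-command option fits: unique.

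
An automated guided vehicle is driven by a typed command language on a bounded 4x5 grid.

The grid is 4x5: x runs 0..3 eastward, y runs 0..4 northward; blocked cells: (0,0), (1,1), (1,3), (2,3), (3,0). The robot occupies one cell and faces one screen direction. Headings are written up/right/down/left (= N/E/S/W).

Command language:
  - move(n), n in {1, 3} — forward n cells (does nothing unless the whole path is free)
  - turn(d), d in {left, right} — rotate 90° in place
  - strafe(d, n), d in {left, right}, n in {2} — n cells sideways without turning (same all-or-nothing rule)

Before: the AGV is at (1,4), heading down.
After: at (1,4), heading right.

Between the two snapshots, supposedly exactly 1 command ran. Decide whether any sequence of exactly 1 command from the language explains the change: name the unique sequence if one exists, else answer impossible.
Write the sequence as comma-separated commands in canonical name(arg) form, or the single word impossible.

turn(left)

key: (1,4) unchanged — the single command moves nothing
initial: at (1,4), heading down
[1] after turn(left): at (1,4), heading right
uniquely the one of 6 1-step routes that fits.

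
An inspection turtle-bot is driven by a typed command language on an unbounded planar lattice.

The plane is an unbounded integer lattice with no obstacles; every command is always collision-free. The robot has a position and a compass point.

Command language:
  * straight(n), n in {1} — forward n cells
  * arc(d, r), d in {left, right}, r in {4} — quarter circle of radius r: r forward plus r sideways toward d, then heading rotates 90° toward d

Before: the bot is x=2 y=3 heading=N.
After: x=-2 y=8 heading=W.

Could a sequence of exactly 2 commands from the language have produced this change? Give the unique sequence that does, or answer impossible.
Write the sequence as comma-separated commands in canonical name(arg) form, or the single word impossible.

straight(1), arc(left, 4)

key: running arc(left, 4) before straight(1) would end elsewhere — order is forced
initial: x=2 y=3 heading=N
[1] after straight(1): x=2 y=4 heading=N
[2] after arc(left, 4): x=-2 y=8 heading=W
no rival 2-sequence matches.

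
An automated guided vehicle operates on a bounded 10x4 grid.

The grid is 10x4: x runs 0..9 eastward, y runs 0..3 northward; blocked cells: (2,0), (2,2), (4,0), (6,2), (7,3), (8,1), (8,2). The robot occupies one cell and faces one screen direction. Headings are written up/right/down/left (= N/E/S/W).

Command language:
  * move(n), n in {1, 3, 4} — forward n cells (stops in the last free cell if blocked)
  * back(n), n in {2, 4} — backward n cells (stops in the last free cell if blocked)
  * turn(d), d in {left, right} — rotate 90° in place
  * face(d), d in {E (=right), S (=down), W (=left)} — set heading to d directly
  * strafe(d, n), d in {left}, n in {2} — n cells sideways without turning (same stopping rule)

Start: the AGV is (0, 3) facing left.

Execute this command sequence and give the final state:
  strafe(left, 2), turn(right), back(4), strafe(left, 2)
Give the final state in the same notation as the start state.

(0, 0) facing up

t0: (0, 3) facing left
[1] after strafe(left, 2): (0, 1) facing left
[2] after turn(right): (0, 1) facing up
[3] after back(4): (0, 0) facing up
[4] after strafe(left, 2): (0, 0) facing up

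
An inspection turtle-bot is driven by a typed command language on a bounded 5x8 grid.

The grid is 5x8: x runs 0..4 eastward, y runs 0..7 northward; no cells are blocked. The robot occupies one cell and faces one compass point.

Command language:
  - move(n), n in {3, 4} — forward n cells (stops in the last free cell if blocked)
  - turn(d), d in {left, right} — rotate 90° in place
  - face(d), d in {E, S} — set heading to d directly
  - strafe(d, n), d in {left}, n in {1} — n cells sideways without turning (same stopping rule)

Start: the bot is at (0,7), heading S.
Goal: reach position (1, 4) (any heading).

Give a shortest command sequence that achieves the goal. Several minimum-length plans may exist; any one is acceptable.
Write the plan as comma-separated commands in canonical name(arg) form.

from: at (0,7), heading S
[1] after move(3): at (0,4), heading S
[2] after strafe(left, 1): at (1,4), heading S
no 1-step plan works, so 2 is optimal.

move(3), strafe(left, 1)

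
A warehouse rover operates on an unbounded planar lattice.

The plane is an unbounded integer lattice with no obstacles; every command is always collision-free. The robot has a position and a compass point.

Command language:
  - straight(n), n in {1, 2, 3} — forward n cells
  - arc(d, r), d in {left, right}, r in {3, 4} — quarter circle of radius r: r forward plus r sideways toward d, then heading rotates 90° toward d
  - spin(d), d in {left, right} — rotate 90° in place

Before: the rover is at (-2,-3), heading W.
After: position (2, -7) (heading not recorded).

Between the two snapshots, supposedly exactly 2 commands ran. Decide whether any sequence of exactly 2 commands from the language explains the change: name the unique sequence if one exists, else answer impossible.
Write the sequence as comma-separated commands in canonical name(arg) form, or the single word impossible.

spin(left), arc(left, 4)

key: running arc(left, 4) before spin(left) would end elsewhere — order is forced
start: at (-2,-3), heading W
step 1 (spin(left)): at (-2,-3), heading S
step 2 (arc(left, 4)): at (2,-7), heading E
all 81 alternatives checked — unique.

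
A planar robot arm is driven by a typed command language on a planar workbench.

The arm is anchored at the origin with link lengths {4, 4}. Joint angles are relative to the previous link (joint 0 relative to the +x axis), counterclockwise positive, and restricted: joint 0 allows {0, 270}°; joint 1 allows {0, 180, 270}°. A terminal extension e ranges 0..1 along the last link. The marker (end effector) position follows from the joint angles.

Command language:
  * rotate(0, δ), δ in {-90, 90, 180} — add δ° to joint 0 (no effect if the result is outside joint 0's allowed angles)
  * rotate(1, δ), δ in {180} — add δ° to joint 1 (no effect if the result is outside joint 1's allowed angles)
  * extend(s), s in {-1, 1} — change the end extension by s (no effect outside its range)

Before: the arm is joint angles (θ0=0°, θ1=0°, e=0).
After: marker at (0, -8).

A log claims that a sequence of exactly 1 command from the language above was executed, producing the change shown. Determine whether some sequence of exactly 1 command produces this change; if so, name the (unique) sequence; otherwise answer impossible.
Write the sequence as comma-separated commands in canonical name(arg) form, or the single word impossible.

rotate(0, -90)

initial: joint angles (θ0=0°, θ1=0°, e=0)
t=1 rotate(0, -90) ⇒ joint angles (θ0=270°, θ1=0°, e=0)
uniquely the one of 6 1-step routes that fits.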